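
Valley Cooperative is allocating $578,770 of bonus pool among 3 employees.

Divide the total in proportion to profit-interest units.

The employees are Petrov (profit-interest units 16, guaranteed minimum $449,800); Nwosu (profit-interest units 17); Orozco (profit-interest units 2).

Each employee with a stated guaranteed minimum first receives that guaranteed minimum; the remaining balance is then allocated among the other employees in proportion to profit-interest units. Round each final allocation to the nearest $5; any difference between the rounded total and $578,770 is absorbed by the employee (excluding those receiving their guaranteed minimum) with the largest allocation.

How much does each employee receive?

Minimums first: Petrov $449,800. Balance $128,970.
Balance split over remaining profit-interest units 19: Nwosu 115,394.21 → $115,395; Orozco 13,575.79 → $13,575.

Petrov: $449,800 | Nwosu: $115,395 | Orozco: $13,575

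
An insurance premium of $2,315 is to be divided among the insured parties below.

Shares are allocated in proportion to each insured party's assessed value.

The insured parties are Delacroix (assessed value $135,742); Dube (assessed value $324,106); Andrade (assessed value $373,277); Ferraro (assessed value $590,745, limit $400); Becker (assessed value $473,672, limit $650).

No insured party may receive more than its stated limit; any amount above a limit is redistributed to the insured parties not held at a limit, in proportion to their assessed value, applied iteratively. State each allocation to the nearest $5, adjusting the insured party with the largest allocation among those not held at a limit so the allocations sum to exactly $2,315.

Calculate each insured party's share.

Delacroix: $205; Dube: $490; Andrade: $570; Ferraro: $400; Becker: $650

Total assessed value = 1,897,542.
Pro-rata shares before constraints: Delacroix 165.61; Dube 395.41; Andrade 455.40; Ferraro 720.71; Becker 577.88.
Cap binds for Ferraro ($400); residual $1,915 reallocated over remaining assessed value 1,306,797.
Cap binds for Becker ($650); residual $1,265 reallocated over remaining assessed value 833,125.
Remaining shares: Delacroix 206.11 → $205; Dube 492.12 → $490; Andrade 566.78 → $565.
Rounding difference +$5 applied to Andrade → $570.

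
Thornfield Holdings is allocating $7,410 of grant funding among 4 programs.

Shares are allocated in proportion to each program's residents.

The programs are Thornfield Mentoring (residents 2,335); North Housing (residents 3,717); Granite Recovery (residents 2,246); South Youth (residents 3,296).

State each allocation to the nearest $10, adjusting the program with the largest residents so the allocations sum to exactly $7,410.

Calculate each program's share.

Total residents = 11,594.
Proportional shares: Thornfield Mentoring 2,335/11,594 × $7,410 = 1,492.35; North Housing 3,717/11,594 × $7,410 = 2,375.62; Granite Recovery 2,246/11,594 × $7,410 = 1,435.47; South Youth 3,296/11,594 × $7,410 = 2,106.55.
At nearest $10: Thornfield Mentoring $1,490; North Housing $2,380; Granite Recovery $1,440; South Youth $2,110. Sum = $7,420.
Difference $7,410 − $7,420 = −$10 applied to largest residents (North Housing): North Housing becomes $2,370.

Thornfield Mentoring: $1,490 | North Housing: $2,370 | Granite Recovery: $1,440 | South Youth: $2,110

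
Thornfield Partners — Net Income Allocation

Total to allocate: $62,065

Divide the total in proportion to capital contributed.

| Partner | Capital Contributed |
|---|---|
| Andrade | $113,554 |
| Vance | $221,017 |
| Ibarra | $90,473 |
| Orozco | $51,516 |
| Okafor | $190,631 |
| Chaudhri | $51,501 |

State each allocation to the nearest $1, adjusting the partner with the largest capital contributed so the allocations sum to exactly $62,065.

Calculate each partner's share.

Capital contributed total: 718,692.
Unrounded shares: Andrade 113,554/718,692 × $62,065 = 9,806.33; Vance 221,017/718,692 × $62,065 = 19,086.65; Ibarra 90,473/718,692 × $62,065 = 7,813.09; Orozco 51,516/718,692 × $62,065 = 4,448.83; Okafor 190,631/718,692 × $62,065 = 16,462.56; Chaudhri 51,501/718,692 × $62,065 = 4,447.54.
After rounding ($1): Andrade $9,806; Vance $19,087; Ibarra $7,813; Orozco $4,449; Okafor $16,463; Chaudhri $4,448. Sum = $62,066.
Difference $62,065 − $62,066 = −$1 applied to largest capital contributed (Vance): Vance becomes $19,086.

Andrade: $9,806; Vance: $19,086; Ibarra: $7,813; Orozco: $4,449; Okafor: $16,463; Chaudhri: $4,448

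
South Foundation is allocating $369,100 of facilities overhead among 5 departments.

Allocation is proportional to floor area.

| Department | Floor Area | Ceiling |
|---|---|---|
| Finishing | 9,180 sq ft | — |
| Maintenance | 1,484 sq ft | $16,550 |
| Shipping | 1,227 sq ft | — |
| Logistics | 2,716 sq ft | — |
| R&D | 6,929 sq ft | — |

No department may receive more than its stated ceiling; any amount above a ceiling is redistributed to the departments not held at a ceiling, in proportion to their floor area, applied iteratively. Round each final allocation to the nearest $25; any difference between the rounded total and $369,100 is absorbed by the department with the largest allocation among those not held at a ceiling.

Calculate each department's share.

Sum of floor area: 21,536.
Proportional shares (ignoring caps): Finishing 157,333.67; Maintenance 25,433.90; Shipping 21,029.24; Logistics 46,548.83; R&D 118,754.36.
Cap binds for Maintenance ($16,550); residual $352,550 reallocated over remaining floor area 20,052.
Redistributed shares: Finishing 161,400.81 → $161,400; Shipping 21,572.85 → $21,575; Logistics 47,752.13 → $47,750; R&D 121,824.20 → $121,825.

Finishing: $161,400; Maintenance: $16,550; Shipping: $21,575; Logistics: $47,750; R&D: $121,825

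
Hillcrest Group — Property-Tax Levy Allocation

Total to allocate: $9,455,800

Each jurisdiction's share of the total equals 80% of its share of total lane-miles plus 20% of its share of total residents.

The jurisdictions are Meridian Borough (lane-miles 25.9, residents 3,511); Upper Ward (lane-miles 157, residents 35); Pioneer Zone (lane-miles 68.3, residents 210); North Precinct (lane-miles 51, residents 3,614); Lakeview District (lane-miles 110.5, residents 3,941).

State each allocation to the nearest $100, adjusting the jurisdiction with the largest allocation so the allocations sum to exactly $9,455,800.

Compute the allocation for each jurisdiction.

Lane-miles total 412.7; residents total 11,311.
Combined weights (80% lane-miles + 20% residents): Meridian Borough 0.1123; Upper Ward 0.3050; Pioneer Zone 0.1361; North Precinct 0.1628; Lakeview District 0.2839.
Pro-rata amounts: Meridian Borough 1,061,764.56; Upper Ward 2,883,604.44; Pioneer Zone 1,287,025.28; North Precinct 1,539,059.62; Lakeview District 2,684,346.11.
At nearest $100: Meridian Borough $1,061,800; Upper Ward $2,883,600; Pioneer Zone $1,287,000; North Precinct $1,539,100; Lakeview District $2,684,300. Sum = $9,455,800.
Rounded total matches; no reconciliation needed.

Meridian Borough: $1,061,800; Upper Ward: $2,883,600; Pioneer Zone: $1,287,000; North Precinct: $1,539,100; Lakeview District: $2,684,300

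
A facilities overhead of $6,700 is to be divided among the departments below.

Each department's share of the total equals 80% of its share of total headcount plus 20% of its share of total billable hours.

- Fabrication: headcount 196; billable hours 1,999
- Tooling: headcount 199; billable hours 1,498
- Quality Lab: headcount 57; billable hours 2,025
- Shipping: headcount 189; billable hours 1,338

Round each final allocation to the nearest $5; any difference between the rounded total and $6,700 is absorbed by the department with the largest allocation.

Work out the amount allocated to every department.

Fabrication: $2,035; Tooling: $1,955; Quality Lab: $870; Shipping: $1,840

Headcount total 641; billable hours total 6,860.
Composite weights (80% headcount + 20% billable hours): Fabrication 0.3029; Tooling 0.2920; Quality Lab 0.1302; Shipping 0.2749.
Raw shares: Fabrication 2,029.41; Tooling 1,956.64; Quality Lab 872.18; Shipping 1,841.76.
After rounding ($5): Fabrication $2,030; Tooling $1,955; Quality Lab $870; Shipping $1,840. Sum = $6,695.
Difference $6,700 − $6,695 = +$5 applied to largest allocation (Fabrication): Fabrication becomes $2,035.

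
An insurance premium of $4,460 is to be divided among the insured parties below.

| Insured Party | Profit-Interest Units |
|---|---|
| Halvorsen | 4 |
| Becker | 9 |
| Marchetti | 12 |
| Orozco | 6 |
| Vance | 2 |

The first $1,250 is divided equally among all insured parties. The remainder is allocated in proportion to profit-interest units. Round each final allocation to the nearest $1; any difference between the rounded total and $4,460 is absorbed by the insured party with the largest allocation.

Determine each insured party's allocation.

First tranche $1,250 split equally: $250 each.
Remainder $3,210 by profit-interest units (total 33): Halvorsen 389.09 → $389; Becker 875.45 → $875; Marchetti 1,167.27 → $1,167; Orozco 583.64 → $584; Vance 194.55 → $195.
Totals: Halvorsen $250 + $389 = $639; Becker $250 + $875 = $1,125; Marchetti $250 + $1,167 = $1,417; Orozco $250 + $584 = $834; Vance $250 + $195 = $445.

Halvorsen: $639 | Becker: $1,125 | Marchetti: $1,417 | Orozco: $834 | Vance: $445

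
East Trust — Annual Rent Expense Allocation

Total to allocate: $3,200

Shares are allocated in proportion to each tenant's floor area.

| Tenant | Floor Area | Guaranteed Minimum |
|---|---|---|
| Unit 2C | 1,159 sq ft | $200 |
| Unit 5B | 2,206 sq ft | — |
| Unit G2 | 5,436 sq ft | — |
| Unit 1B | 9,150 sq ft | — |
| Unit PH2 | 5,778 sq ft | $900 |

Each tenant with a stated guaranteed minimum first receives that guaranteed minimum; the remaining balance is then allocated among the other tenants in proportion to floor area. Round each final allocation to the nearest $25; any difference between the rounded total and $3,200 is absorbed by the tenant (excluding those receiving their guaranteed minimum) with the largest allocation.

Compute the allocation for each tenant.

Unit 2C: $200 · Unit 5B: $275 · Unit G2: $675 · Unit 1B: $1,150 · Unit PH2: $900

Guaranteed amounts: Unit 2C $200; Unit PH2 $900. Remaining pool $2,100.
Remaining pool split over remaining floor area 16,792: Unit 5B 275.88 → $275; Unit G2 679.82 → $675; Unit 1B 1,144.29 → $1,150.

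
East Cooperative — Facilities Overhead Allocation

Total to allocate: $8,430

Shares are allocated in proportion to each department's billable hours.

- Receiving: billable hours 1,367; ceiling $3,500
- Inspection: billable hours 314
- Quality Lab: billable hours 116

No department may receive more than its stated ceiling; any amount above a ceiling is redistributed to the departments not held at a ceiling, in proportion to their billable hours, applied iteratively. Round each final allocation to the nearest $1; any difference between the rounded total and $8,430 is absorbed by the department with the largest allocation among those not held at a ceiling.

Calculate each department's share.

Receiving: $3,500 · Inspection: $3,600 · Quality Lab: $1,330

Combined billable hours = 1,797.
Unconstrained shares: Receiving 6,412.80; Inspection 1,473.02; Quality Lab 544.17.
Cap binds for Receiving ($3,500); residual $4,930 reallocated over remaining billable hours 430.
Remaining shares: Inspection 3,600.05 → $3,600; Quality Lab 1,329.95 → $1,330.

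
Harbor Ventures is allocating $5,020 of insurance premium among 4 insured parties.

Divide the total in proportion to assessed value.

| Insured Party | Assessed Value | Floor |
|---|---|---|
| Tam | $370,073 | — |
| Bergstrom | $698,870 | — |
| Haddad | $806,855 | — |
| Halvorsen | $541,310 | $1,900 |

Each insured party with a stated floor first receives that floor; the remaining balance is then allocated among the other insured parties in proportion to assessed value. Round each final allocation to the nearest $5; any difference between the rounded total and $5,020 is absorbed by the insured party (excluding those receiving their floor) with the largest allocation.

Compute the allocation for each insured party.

Tam: $615; Bergstrom: $1,160; Haddad: $1,345; Halvorsen: $1,900

Fund the minimums — Halvorsen $1,900. Residual $3,120.
Residual split over remaining assessed value 1,875,798: Tam 615.54 → $615; Bergstrom 1,162.42 → $1,160; Haddad 1,342.04 → $1,340.
Rounding difference +$5 applied to Haddad → $1,345.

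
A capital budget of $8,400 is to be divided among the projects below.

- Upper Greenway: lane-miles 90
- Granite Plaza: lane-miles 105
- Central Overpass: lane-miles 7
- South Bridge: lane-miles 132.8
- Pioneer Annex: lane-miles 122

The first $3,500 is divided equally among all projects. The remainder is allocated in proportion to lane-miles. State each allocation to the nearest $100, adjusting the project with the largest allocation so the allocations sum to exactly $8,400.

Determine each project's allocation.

Upper Greenway: $1,700 · Granite Plaza: $1,800 · Central Overpass: $800 · South Bridge: $2,100 · Pioneer Annex: $2,000

First tranche $3,500 split equally: $700 each.
Remainder $4,900 by lane-miles (total 456.8): Upper Greenway 965.41 → $1,000; Granite Plaza 1,126.31 → $1,100; Central Overpass 75.09 → $100; South Bridge 1,424.52 → $1,400; Pioneer Annex 1,308.67 → $1,300.
Totals: Upper Greenway $700 + $1,000 = $1,700; Granite Plaza $700 + $1,100 = $1,800; Central Overpass $700 + $100 = $800; South Bridge $700 + $1,400 = $2,100; Pioneer Annex $700 + $1,300 = $2,000.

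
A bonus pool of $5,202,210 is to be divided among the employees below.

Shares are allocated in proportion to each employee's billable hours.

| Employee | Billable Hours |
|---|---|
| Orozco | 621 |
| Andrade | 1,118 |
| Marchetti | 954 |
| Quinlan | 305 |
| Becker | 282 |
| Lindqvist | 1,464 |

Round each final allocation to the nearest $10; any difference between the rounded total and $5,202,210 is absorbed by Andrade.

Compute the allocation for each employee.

Sum of billable hours: 4,744.
Unrounded shares: Orozco 621/4,744 × $5,202,210 = 680,980.69; Andrade 1,118/4,744 × $5,202,210 = 1,225,984.57; Marchetti 954/4,744 × $5,202,210 = 1,046,144.25; Quinlan 305/4,744 × $5,202,210 = 334,459.12; Becker 282/4,744 × $5,202,210 = 309,237.61; Lindqvist 1,464/4,744 × $5,202,210 = 1,605,403.76.
Rounded to nearest $10: Orozco $680,980; Andrade $1,225,980; Marchetti $1,046,140; Quinlan $334,460; Becker $309,240; Lindqvist $1,605,400. Sum = $5,202,200.
Difference $5,202,210 − $5,202,200 = +$10 applied to Andrade: Andrade becomes $1,225,990.

Orozco: $680,980; Andrade: $1,225,990; Marchetti: $1,046,140; Quinlan: $334,460; Becker: $309,240; Lindqvist: $1,605,400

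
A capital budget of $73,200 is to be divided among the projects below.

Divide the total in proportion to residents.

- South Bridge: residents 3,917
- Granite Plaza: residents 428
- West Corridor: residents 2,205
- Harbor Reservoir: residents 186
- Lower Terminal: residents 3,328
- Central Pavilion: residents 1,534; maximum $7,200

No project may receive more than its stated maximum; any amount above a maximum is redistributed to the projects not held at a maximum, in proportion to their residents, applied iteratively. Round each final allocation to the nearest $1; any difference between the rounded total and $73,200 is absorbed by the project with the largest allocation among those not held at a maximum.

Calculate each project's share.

South Bridge: $25,688 · Granite Plaza: $2,807 · West Corridor: $14,460 · Harbor Reservoir: $1,220 · Lower Terminal: $21,825 · Central Pavilion: $7,200

Combined residents = 11,598.
Proportional shares (ignoring caps): South Bridge 24,721.88; Granite Plaza 2,701.29; West Corridor 13,916.71; Harbor Reservoir 1,173.93; Lower Terminal 21,004.45; Central Pavilion 9,681.74.
Held at cap: Central Pavilion ($7,200); balance $66,000 reallocated over remaining residents 10,064.
Remaining shares: South Bridge 25,687.80 → $25,688; Granite Plaza 2,806.84 → $2,807; West Corridor 14,460.45 → $14,460; Harbor Reservoir 1,219.79 → $1,220; Lower Terminal 21,825.12 → $21,825.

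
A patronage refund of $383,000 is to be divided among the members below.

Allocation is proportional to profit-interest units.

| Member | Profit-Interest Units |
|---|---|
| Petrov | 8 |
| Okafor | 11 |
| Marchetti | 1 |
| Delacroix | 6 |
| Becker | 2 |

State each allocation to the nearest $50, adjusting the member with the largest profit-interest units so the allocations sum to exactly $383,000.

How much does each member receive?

Petrov: $109,450; Okafor: $150,450; Marchetti: $13,700; Delacroix: $82,050; Becker: $27,350

Combined profit-interest units = 8 + 11 + 1 + 6 + 2 = 28.
Unrounded shares: Petrov 109,428.57; Okafor 150,464.29; Marchetti 13,678.57; Delacroix 82,071.43; Becker 27,357.14.
At nearest $50: Petrov $109,450; Okafor $150,450; Marchetti $13,700; Delacroix $82,050; Becker $27,350. Sum = $383,000.
No rounding difference to absorb.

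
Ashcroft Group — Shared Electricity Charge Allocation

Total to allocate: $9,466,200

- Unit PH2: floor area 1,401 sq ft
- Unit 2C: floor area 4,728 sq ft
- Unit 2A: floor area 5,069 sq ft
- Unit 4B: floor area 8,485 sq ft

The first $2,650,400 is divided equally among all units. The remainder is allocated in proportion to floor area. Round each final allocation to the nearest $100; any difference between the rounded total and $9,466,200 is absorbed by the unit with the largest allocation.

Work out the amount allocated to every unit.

Equal tier: $2,650,400 ÷ 4 = $662,600 apiece.
Remainder $6,815,800 by floor area (total 19,683): Unit PH2 485,136.20 → $485,100; Unit 2C 1,637,204.82 → $1,637,200; Unit 2A 1,755,285.79 → $1,755,300; Unit 4B 2,938,173.20 → $2,938,200.
Totals: Unit PH2 $662,600 + $485,100 = $1,147,700; Unit 2C $662,600 + $1,637,200 = $2,299,800; Unit 2A $662,600 + $1,755,300 = $2,417,900; Unit 4B $662,600 + $2,938,200 = $3,600,800.

Unit PH2: $1,147,700; Unit 2C: $2,299,800; Unit 2A: $2,417,900; Unit 4B: $3,600,800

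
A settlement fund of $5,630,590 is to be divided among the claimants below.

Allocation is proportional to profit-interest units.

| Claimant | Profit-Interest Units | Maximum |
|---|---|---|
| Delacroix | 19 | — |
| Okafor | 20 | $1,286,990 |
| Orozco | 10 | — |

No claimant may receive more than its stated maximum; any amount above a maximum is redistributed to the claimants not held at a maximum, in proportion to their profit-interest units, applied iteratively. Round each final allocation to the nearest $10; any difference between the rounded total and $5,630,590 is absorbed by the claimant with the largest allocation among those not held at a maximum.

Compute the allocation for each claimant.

Delacroix: $2,845,810 · Okafor: $1,286,990 · Orozco: $1,497,790

Sum of profit-interest units: 49.
Unconstrained shares: Delacroix 2,183,290.00; Okafor 2,298,200.00; Orozco 1,149,100.00.
Held at cap: Okafor ($1,286,990); remaining pool $4,343,600 reallocated over remaining profit-interest units 29.
Redistributed shares: Delacroix 2,845,806.90 → $2,845,810; Orozco 1,497,793.10 → $1,497,790.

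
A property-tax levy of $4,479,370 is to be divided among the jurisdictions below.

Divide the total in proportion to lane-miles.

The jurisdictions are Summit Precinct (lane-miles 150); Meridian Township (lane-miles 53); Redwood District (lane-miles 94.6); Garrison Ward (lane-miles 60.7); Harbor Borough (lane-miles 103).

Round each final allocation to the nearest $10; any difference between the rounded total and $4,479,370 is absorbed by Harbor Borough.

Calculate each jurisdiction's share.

Summit Precinct: $1,456,550 | Meridian Township: $514,650 | Redwood District: $918,600 | Garrison Ward: $589,420 | Harbor Borough: $1,000,150

Total lane-miles = 461.3.
Raw shares: Summit Precinct 150/461.3 × $4,479,370 = 1,456,547.80; Meridian Township 53/461.3 × $4,479,370 = 514,646.89; Redwood District 94.6/461.3 × $4,479,370 = 918,596.15; Garrison Ward 60.7/461.3 × $4,479,370 = 589,416.34; Harbor Borough 103/461.3 × $4,479,370 = 1,000,162.82.
At nearest $10: Summit Precinct $1,456,550; Meridian Township $514,650; Redwood District $918,600; Garrison Ward $589,420; Harbor Borough $1,000,160. Sum = $4,479,380.
Difference $4,479,370 − $4,479,380 = −$10 applied to Harbor Borough: Harbor Borough becomes $1,000,150.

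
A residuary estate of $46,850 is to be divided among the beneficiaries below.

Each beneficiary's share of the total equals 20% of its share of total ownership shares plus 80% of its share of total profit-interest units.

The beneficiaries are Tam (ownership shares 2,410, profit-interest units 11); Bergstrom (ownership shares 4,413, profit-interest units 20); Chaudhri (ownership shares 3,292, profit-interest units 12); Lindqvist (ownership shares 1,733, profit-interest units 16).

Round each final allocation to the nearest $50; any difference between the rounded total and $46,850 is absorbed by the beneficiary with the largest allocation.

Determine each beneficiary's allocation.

Totals — ownership shares 11,848, profit-interest units 59.
Combined weights (20% ownership shares + 80% profit-interest units): Tam 0.1898; Bergstrom 0.3457; Chaudhri 0.2183; Lindqvist 0.2462.
Proportional shares: Tam 8,893.75; Bergstrom 16,195.11; Chaudhri 10,226.53; Lindqvist 11,534.61.
Rounded to nearest $50: Tam $8,900; Bergstrom $16,200; Chaudhri $10,250; Lindqvist $11,550. Sum = $46,900.
Difference $46,850 − $46,900 = −$50 applied to largest allocation (Bergstrom): Bergstrom becomes $16,150.

Tam: $8,900; Bergstrom: $16,150; Chaudhri: $10,250; Lindqvist: $11,550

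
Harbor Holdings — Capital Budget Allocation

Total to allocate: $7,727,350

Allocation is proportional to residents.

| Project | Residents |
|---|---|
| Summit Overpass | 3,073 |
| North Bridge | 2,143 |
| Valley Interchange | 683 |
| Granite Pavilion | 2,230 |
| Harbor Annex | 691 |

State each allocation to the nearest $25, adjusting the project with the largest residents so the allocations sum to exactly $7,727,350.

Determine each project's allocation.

Summit Overpass: $2,692,275 · North Bridge: $1,877,525 · Valley Interchange: $598,400 · Granite Pavilion: $1,953,750 · Harbor Annex: $605,400

Residents total: 8,820.
Proportional shares: Summit Overpass 3,073/8,820 × $7,727,350 = 2,692,306.87; North Bridge 2,143/8,820 × $7,727,350 = 1,877,518.26; Valley Interchange 683/8,820 × $7,727,350 = 598,387.76; Granite Pavilion 2,230/8,820 × $7,727,350 = 1,953,740.42; Harbor Annex 691/8,820 × $7,727,350 = 605,396.70.
At nearest $25: Summit Overpass $2,692,300; North Bridge $1,877,525; Valley Interchange $598,400; Granite Pavilion $1,953,750; Harbor Annex $605,400. Sum = $7,727,375.
Difference $7,727,350 − $7,727,375 = −$25 applied to largest residents (Summit Overpass): Summit Overpass becomes $2,692,275.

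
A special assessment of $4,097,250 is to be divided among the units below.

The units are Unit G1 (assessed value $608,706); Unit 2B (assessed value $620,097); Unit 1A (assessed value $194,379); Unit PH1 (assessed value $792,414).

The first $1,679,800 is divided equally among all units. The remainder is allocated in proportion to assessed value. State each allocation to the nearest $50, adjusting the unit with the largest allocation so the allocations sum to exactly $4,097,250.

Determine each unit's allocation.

Equal tier: $1,679,800 ÷ 4 = $419,950 apiece.
Remainder $2,417,450 by assessed value (total 2,215,596): Unit G1 664,162.74 → $664,150; Unit 2B 676,591.53 → $676,600; Unit 1A 212,088.09 → $212,100; Unit PH1 864,607.64 → $864,600.
Totals: Unit G1 $419,950 + $664,150 = $1,084,100; Unit 2B $419,950 + $676,600 = $1,096,550; Unit 1A $419,950 + $212,100 = $632,050; Unit PH1 $419,950 + $864,600 = $1,284,550.

Unit G1: $1,084,100 | Unit 2B: $1,096,550 | Unit 1A: $632,050 | Unit PH1: $1,284,550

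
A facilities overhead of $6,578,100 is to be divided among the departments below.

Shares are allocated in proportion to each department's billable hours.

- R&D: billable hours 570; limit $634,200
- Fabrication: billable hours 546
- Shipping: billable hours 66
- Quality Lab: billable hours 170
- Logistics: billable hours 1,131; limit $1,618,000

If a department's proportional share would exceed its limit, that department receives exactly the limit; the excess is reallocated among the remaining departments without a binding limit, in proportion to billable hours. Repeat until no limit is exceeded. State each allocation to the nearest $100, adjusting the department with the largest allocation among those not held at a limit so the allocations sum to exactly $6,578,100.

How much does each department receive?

R&D: $634,200 | Fabrication: $3,020,400 | Shipping: $365,100 | Quality Lab: $940,400 | Logistics: $1,618,000

Sum of billable hours: 2,483.
Unconstrained shares: R&D 1,510,075.31; Fabrication 1,446,493.19; Shipping 174,850.83; Quality Lab 450,373.34; Logistics 2,996,307.33.
Capped: R&D ($634,200), Logistics ($1,618,000); balance $4,325,900 reallocated over remaining billable hours 782.
Shares after redistribution: Fabrication 3,020,385.42 → $3,020,400; Shipping 365,101.53 → $365,100; Quality Lab 940,413.04 → $940,400.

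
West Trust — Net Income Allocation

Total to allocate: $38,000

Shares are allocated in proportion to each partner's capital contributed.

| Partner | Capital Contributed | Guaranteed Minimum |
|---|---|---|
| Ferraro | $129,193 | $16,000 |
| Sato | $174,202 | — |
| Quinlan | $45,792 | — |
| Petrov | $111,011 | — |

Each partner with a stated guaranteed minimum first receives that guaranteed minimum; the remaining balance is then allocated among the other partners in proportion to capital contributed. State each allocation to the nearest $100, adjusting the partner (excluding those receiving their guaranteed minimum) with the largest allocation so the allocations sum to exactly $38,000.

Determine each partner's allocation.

Minimums first: Ferraro $16,000. Remaining pool $22,000.
Remaining pool split over remaining capital contributed 331,005: Sato 11,578.21 → $11,600; Quinlan 3,043.53 → $3,000; Petrov 7,378.26 → $7,400.

Ferraro: $16,000 · Sato: $11,600 · Quinlan: $3,000 · Petrov: $7,400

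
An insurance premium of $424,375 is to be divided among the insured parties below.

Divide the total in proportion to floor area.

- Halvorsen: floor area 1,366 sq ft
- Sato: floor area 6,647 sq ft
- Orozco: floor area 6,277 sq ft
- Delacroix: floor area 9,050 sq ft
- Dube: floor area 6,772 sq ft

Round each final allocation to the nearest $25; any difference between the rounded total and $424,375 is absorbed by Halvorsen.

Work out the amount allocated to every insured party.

Halvorsen: $19,225; Sato: $93,675; Orozco: $88,475; Delacroix: $127,550; Dube: $95,450

Floor area total: 30,112.
Proportional shares: Halvorsen 1,366/30,112 × $424,375 = 19,251.34; Sato 6,647/30,112 × $424,375 = 93,677.62; Orozco 6,277/30,112 × $424,375 = 88,463.13; Delacroix 9,050/30,112 × $424,375 = 127,543.63; Dube 6,772/30,112 × $424,375 = 95,439.28.
Rounded to nearest $25: Halvorsen $19,250; Sato $93,675; Orozco $88,475; Delacroix $127,550; Dube $95,450. Sum = $424,400.
Difference $424,375 − $424,400 = −$25 applied to Halvorsen: Halvorsen becomes $19,225.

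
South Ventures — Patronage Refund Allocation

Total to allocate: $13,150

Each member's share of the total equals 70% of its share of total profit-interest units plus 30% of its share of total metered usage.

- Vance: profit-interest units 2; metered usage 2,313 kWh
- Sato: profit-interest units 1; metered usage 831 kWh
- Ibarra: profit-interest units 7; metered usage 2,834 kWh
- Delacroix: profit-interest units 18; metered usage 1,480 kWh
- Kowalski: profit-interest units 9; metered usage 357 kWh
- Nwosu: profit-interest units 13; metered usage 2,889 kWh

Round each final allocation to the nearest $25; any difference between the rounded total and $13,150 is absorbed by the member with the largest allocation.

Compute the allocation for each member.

Vance: $1,225 · Sato: $500 · Ibarra: $2,325 · Delacroix: $3,850 · Kowalski: $1,800 · Nwosu: $3,450

Totals — profit-interest units 50, metered usage 10,704.
Combined weights (70% profit-interest units + 30% metered usage): Vance 0.0928; Sato 0.0373; Ibarra 0.1774; Delacroix 0.2935; Kowalski 0.1360; Nwosu 0.2630.
Proportional shares: Vance 1,220.66; Sato 490.37; Ibarra 2,333.18; Delacroix 3,859.26; Kowalski 1,788.47; Nwosu 3,458.05.
At nearest $25: Vance $1,225; Sato $500; Ibarra $2,325; Delacroix $3,850; Kowalski $1,800; Nwosu $3,450. Sum = $13,150.
Rounded total matches; no reconciliation needed.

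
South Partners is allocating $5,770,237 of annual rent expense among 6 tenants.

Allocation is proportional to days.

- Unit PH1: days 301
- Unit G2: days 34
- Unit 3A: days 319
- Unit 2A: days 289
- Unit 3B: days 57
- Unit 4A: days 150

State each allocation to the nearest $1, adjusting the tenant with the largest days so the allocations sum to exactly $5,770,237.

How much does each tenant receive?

Unit PH1: $1,510,297 | Unit G2: $170,598 | Unit 3A: $1,600,613 | Unit 2A: $1,450,086 | Unit 3B: $286,003 | Unit 4A: $752,640

Total days = 1,150.
Raw shares: Unit PH1 301/1,150 × $5,770,237 = 1,510,296.81; Unit G2 34/1,150 × $5,770,237 = 170,598.31; Unit 3A 319/1,150 × $5,770,237 = 1,600,613.57; Unit 2A 289/1,150 × $5,770,237 = 1,450,085.65; Unit 3B 57/1,150 × $5,770,237 = 286,003.05; Unit 4A 150/1,150 × $5,770,237 = 752,639.61.
Rounded to nearest $1: Unit PH1 $1,510,297; Unit G2 $170,598; Unit 3A $1,600,614; Unit 2A $1,450,086; Unit 3B $286,003; Unit 4A $752,640. Sum = $5,770,238.
Difference $5,770,237 − $5,770,238 = −$1 applied to largest days (Unit 3A): Unit 3A becomes $1,600,613.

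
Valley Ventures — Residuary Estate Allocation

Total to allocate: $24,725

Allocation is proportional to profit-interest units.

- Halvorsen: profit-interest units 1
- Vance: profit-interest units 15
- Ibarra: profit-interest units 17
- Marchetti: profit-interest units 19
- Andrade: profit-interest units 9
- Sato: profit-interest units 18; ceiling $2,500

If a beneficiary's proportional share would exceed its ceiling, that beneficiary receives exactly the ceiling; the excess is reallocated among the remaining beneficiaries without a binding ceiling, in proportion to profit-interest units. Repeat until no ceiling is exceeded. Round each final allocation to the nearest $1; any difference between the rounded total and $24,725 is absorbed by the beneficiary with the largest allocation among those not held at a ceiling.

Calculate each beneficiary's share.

Halvorsen: $364 · Vance: $5,465 · Ibarra: $6,194 · Marchetti: $6,923 · Andrade: $3,279 · Sato: $2,500

Total profit-interest units = 79.
Proportional shares (ignoring caps): Halvorsen 312.97; Vance 4,694.62; Ibarra 5,320.57; Marchetti 5,946.52; Andrade 2,816.77; Sato 5,633.54.
Held at cap: Sato ($2,500); residual $22,225 reallocated over remaining profit-interest units 61.
Remaining shares: Halvorsen 364.34 → $364; Vance 5,465.16 → $5,465; Ibarra 6,193.85 → $6,194; Marchetti 6,922.54 → $6,923; Andrade 3,279.10 → $3,279.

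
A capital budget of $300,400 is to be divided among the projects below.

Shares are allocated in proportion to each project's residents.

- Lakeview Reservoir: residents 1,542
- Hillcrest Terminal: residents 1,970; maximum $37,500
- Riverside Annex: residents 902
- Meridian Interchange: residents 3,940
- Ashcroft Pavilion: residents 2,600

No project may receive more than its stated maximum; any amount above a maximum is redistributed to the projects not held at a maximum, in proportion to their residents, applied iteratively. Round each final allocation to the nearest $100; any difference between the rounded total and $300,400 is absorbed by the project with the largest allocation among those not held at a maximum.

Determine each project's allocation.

Total residents = 10,954.
Pro-rata shares before constraints: Lakeview Reservoir 42,287.46; Hillcrest Terminal 54,024.83; Riverside Annex 24,736.24; Meridian Interchange 108,049.66; Ashcroft Pavilion 71,301.81.
Held at cap: Hillcrest Terminal ($37,500); remaining pool $262,900 reallocated over remaining residents 8,984.
Shares after redistribution: Lakeview Reservoir 45,123.75 → $45,100; Riverside Annex 26,395.35 → $26,400; Meridian Interchange 115,296.75 → $115,300; Ashcroft Pavilion 76,084.15 → $76,100.

Lakeview Reservoir: $45,100 · Hillcrest Terminal: $37,500 · Riverside Annex: $26,400 · Meridian Interchange: $115,300 · Ashcroft Pavilion: $76,100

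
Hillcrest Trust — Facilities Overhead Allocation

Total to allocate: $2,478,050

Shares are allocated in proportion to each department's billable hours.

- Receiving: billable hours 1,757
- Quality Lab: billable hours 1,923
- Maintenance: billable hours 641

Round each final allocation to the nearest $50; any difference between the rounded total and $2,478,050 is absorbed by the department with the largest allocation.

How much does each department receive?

Receiving: $1,007,600 | Quality Lab: $1,102,850 | Maintenance: $367,600

Combined billable hours = 4,321.
Proportional shares: Receiving 1,757/4,321 × $2,478,050 = 1,007,621.81; Quality Lab 1,923/4,321 × $2,478,050 = 1,102,821.14; Maintenance 641/4,321 × $2,478,050 = 367,607.05.
After rounding ($50): Receiving $1,007,600; Quality Lab $1,102,800; Maintenance $367,600. Sum = $2,478,000.
Difference $2,478,050 − $2,478,000 = +$50 applied to largest allocation (Quality Lab): Quality Lab becomes $1,102,850.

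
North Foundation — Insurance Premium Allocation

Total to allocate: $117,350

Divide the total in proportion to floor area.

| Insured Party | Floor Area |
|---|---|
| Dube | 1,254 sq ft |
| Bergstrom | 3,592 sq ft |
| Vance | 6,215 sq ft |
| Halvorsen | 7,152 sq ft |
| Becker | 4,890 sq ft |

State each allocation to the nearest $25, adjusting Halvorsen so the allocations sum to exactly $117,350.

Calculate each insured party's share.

Dube: $6,375; Bergstrom: $18,250; Vance: $31,575; Halvorsen: $36,300; Becker: $24,850

Total floor area = 23,103.
Unrounded shares: Dube 1,254/23,103 × $117,350 = 6,369.60; Bergstrom 3,592/23,103 × $117,350 = 18,245.30; Vance 6,215/23,103 × $117,350 = 31,568.64; Halvorsen 7,152/23,103 × $117,350 = 36,328.06; Becker 4,890/23,103 × $117,350 = 24,838.40.
At nearest $25: Dube $6,375; Bergstrom $18,250; Vance $31,575; Halvorsen $36,325; Becker $24,850. Sum = $117,375.
Difference $117,350 − $117,375 = −$25 applied to Halvorsen: Halvorsen becomes $36,300.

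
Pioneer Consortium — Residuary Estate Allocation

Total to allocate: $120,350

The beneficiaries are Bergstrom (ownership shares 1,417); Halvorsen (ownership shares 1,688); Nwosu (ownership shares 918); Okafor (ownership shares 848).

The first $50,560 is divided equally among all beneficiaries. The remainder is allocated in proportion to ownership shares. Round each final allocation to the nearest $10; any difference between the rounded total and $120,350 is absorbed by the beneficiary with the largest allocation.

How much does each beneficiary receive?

Bergstrom: $32,940 · Halvorsen: $36,830 · Nwosu: $25,790 · Okafor: $24,790

First tranche $50,560 split equally: $12,640 each.
Remainder $69,790 by ownership shares (total 4,871): Bergstrom 20,302.28 → $20,300; Halvorsen 24,185.08 → $24,190; Nwosu 13,152.79 → $13,150; Okafor 12,149.85 → $12,150.
Totals: Bergstrom $12,640 + $20,300 = $32,940; Halvorsen $12,640 + $24,190 = $36,830; Nwosu $12,640 + $13,150 = $25,790; Okafor $12,640 + $12,150 = $24,790.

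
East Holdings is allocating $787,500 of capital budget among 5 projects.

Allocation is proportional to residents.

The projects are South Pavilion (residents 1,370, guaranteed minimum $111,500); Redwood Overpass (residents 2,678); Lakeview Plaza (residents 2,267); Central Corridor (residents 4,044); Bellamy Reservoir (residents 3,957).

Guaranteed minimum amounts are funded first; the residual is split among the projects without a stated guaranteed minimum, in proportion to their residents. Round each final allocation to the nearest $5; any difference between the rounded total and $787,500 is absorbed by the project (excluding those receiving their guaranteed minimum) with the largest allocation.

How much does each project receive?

South Pavilion: $111,500 | Redwood Overpass: $139,835 | Lakeview Plaza: $118,375 | Central Corridor: $211,170 | Bellamy Reservoir: $206,620

Minimums first: South Pavilion $111,500. Residual $676,000.
Residual split over remaining residents 12,946: Redwood Overpass 139,836.86 → $139,835; Lakeview Plaza 118,375.71 → $118,375; Central Corridor 211,165.15 → $211,165; Bellamy Reservoir 206,622.28 → $206,620.
Rounding difference +$5 applied to Central Corridor → $211,170.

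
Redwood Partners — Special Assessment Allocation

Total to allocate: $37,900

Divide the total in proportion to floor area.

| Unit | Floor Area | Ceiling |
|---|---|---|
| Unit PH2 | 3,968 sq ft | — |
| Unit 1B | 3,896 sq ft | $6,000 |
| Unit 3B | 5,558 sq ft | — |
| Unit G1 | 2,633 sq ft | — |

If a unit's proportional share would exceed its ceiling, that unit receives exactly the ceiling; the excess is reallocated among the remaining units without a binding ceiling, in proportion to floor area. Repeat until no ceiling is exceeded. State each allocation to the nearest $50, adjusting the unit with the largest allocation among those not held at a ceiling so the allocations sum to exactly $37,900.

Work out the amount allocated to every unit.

Unit PH2: $10,400 | Unit 1B: $6,000 | Unit 3B: $14,600 | Unit G1: $6,900

Floor area total: 16,055.
Unconstrained shares: Unit PH2 9,367.00; Unit 1B 9,197.04; Unit 3B 13,120.41; Unit G1 6,215.55.
Held at cap: Unit 1B ($6,000); remaining pool $31,900 reallocated over remaining floor area 12,159.
Remaining shares: Unit PH2 10,410.33 → $10,400; Unit 3B 14,581.81 → $14,600; Unit G1 6,907.86 → $6,900.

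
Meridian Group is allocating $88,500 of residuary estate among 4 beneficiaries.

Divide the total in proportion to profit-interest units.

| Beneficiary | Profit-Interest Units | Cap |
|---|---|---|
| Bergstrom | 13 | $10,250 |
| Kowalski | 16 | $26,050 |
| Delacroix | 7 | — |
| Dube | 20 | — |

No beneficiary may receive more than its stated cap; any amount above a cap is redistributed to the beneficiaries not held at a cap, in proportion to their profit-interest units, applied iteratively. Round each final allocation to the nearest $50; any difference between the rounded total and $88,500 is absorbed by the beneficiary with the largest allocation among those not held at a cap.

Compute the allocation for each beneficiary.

Sum of profit-interest units: 56.
Pro-rata shares before constraints: Bergstrom 20,544.64; Kowalski 25,285.71; Delacroix 11,062.50; Dube 31,607.14.
Capped: Bergstrom ($10,250); balance $78,250 reallocated over remaining profit-interest units 43.
Capped: Kowalski ($26,050); balance $52,200 reallocated over remaining profit-interest units 27.
Shares after redistribution: Delacroix 13,533.33 → $13,550; Dube 38,666.67 → $38,650.

Bergstrom: $10,250; Kowalski: $26,050; Delacroix: $13,550; Dube: $38,650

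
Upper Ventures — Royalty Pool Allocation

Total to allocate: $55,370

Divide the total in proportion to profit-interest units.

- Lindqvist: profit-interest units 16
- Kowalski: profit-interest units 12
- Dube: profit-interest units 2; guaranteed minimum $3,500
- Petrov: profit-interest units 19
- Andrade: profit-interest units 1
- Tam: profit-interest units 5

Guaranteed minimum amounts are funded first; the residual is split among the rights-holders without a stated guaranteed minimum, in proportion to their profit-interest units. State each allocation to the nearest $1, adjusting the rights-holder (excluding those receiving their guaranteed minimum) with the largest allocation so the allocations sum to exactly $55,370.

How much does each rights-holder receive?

Fund the minimums — Dube $3,500. Balance $51,870.
Balance split over remaining profit-interest units 53: Lindqvist 15,658.87 → $15,659; Kowalski 11,744.15 → $11,744; Petrov 18,594.91 → $18,595; Andrade 978.68 → $979; Tam 4,893.40 → $4,893.

Lindqvist: $15,659; Kowalski: $11,744; Dube: $3,500; Petrov: $18,595; Andrade: $979; Tam: $4,893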